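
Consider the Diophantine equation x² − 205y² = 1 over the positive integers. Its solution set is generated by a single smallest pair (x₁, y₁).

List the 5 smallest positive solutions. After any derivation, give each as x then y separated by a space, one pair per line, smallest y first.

39689 2772
3150433441 220035816
250075105640009 17466002999676
19850461732342200961 1386416385888245712
1575689951139784122242249 110050959861571165127460

√205 → a₀=14, period (3,6,1,4,1,6,3,28); ℓ=8 even so k=7
i=0: a=14 ⇒ p=14, q=1
i=1: a=3 ⇒ p=43, q=3
i=2: a=6 ⇒ p=272, q=19
i=3: a=1 ⇒ p=315, q=22
i=4: a=4 ⇒ p=1532, q=107
i=5: a=1 ⇒ p=1847, q=129
i=6: a=6 ⇒ p=12614, q=881
i=7: a=3 ⇒ p=39689, q=2772
fundamental: x₁=39689, y₁=2772  (since 1575216721 − 205·7683984 = 1)
(39689+2772√205)^2 = 3150433441 + 220035816√205
(39689+2772√205)^3 = 250075105640009 + 17466002999676√205
(39689+2772√205)^4 = 19850461732342200961 + 1386416385888245712√205
(39689+2772√205)^5 = 1575689951139784122242249 + 110050959861571165127460√205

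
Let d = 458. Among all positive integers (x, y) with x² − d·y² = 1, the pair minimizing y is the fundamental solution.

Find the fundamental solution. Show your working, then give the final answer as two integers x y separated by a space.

√458 = [21; 2,2,42, …], period ℓ=3 (odd) → k=5
i=0: a=21 ⇒ p=21, q=1
i=1: a=2 ⇒ p=43, q=2
…
i=3: a=42 ⇒ p=4537, q=212
i=4: a=2 ⇒ p=9181, q=429
i=5: a=2 ⇒ p=22899, q=1070
→ (22899, 1070).  Check: 22899²=524364201, 458·1070²=524364200, difference 1.

22899 1070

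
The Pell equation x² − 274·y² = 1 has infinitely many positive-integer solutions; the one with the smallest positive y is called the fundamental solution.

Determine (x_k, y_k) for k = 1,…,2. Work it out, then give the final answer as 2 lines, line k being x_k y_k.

3959299 239190
31352097142801 1894049455620

√274 → a₀=16, period (1,1,4,4,1,1,32); ℓ=7 odd so k=13
a_0=16:  p_0=16·1+0=16,  q_0=16·0+1=1
a_1=1:  p_1=1·16+1=17,  q_1=1·1+0=1
…
a_3=4:  p_3=4·33+17=149,  q_3=4·2+1=9
a_4=4:  p_4=4·149+33=629,  q_4=4·9+2=38
…
a_6=1:  p_6=1·778+629=1407,  q_6=1·47+38=85
a_7=32:  p_7=32·1407+778=45802,  q_7=32·85+47=2767
a_8=1:  p_8=1·45802+1407=47209,  q_8=1·2767+85=2852
…
a_10=4:  p_10=4·93011+47209=419253,  q_10=4·5619+2852=25328
…
a_12=1:  p_12=1·1770023+419253=2189276,  q_12=1·106931+25328=132259
a_13=1:  p_13=1·2189276+1770023=3959299,  q_13=1·132259+106931=239190
(x₁, y₁) = (3959299, 239190);  3959299² − 274·239190² = 1 ✓
n=2: (3959299,239190)∘(3959299,239190) = (3959299·3959299+274·239190·239190, 3959299·239190+239190·3959299) = (31352097142801,1894049455620)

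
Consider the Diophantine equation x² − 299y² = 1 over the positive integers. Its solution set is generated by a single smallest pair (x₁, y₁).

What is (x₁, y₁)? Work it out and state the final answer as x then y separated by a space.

415 24

d=299: √d = [17; 3,2,3,34] (ℓ=4, even), read p_3/q_3
i=0: a=17 ⇒ p=17, q=1
…
i=2: a=2 ⇒ p=121, q=7
i=3: a=3 ⇒ p=415, q=24
(x₁, y₁) = (415, 24);  415² − 299·24² = 1 ✓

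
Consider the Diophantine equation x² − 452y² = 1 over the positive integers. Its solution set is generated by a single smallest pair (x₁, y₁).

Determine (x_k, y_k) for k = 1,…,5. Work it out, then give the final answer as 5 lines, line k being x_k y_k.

√452 → a₀=21, period (3,1,5,3,10,3,5,1,3,42); ℓ=10 even so k=9
i=0: a=21 ⇒ p=21, q=1
…
i=3: a=5 ⇒ p=489, q=23
i=4: a=3 ⇒ p=1552, q=73
i=5: a=10 ⇒ p=16009, q=753
i=6: a=3 ⇒ p=49579, q=2332
i=7: a=5 ⇒ p=263904, q=12413
i=8: a=1 ⇒ p=313483, q=14745
i=9: a=3 ⇒ p=1204353, q=56648
fundamental: x₁=1204353, y₁=56648  (since 1450466148609 − 452·3208995904 = 1)
k=2:  x_2 = 1204353·1204353+452·56648·56648 = 2900932297217,  y_2 = 1204353·56648+56648·1204353 = 136448377488
k=3:  x_3 = 1204353·2900932297217+452·56648·136448377488 = 6987493029899166849,  y_3 = 1204353·136448377488+56648·2900932297217 = 328664025545553880
k=4:  x_4 = 1204353·6987493029899166849+452·56648·328664025545553880 = 16830816386073401651890177,  y_4 = 1204353·328664025545553880+56648·6987493029899166849 = 791655010315592455701792
k=5:  x_5 = 1204353·16830816386073401651890177+452·56648·791655010315592455701792 = 40540488414026331506287881514113,  y_5 = 1204353·791655010315592455701792+56648·16830816386073401651890177 = 1906864173276900777578095047272

1204353 56648
2900932297217 136448377488
6987493029899166849 328664025545553880
16830816386073401651890177 791655010315592455701792
40540488414026331506287881514113 1906864173276900777578095047272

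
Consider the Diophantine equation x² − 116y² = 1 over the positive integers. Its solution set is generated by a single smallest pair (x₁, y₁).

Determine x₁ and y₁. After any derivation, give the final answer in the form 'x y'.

9801 910

d=116: √d = [10; 1,3,2,1,4,1,2,3,1,20] (ℓ=10, even), read p_9/q_9
i=0: a=10 ⇒ p=10, q=1
i=1: a=1 ⇒ p=11, q=1
i=2: a=3 ⇒ p=43, q=4
…
i=4: a=1 ⇒ p=140, q=13
i=5: a=4 ⇒ p=657, q=61
…
i=7: a=2 ⇒ p=2251, q=209
i=8: a=3 ⇒ p=7550, q=701
i=9: a=1 ⇒ p=9801, q=910
→ (9801, 910).  Check: 9801²=96059601, 116·910²=96059600, difference 1.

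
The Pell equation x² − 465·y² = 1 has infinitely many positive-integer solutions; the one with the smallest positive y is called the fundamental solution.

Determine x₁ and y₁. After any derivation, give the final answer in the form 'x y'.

d=465: √d = [21; 1,1,3,2,2,2,3,1,1,42] (ℓ=10, even), read p_9/q_9
step 0: (21, 1)  from 21·(1,0) + (0,1)
step 1: (22, 1)  from 1·(21,1) + (1,0)
step 2: (43, 2)  from 1·(22,1) + (21,1)
step 3: (151, 7)  from 3·(43,2) + (22,1)
step 4: (345, 16)  from 2·(151,7) + (43,2)
step 5: (841, 39)  from 2·(345,16) + (151,7)
step 6: (2027, 94)  from 2·(841,39) + (345,16)
step 7: (6922, 321)  from 3·(2027,94) + (841,39)
step 8: (8949, 415)  from 1·(6922,321) + (2027,94)
step 9: (15871, 736)  from 1·(8949,415) + (6922,321)
fundamental: x₁=15871, y₁=736  (since 251888641 − 465·541696 = 1)

15871 736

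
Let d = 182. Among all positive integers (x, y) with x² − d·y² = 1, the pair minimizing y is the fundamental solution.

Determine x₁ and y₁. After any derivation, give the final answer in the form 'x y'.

27 2

[13; 2,26] for √182; ℓ=2 ⇒ convergent index 1
i=0: a=13 ⇒ p=13, q=1
i=1: a=2 ⇒ p=27, q=2
(x₁, y₁) = (27, 2);  27² − 182·2² = 1 ✓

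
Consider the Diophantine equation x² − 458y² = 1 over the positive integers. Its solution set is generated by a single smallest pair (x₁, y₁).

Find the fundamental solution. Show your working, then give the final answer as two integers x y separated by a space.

22899 1070

d=458: √d = [21; 2,2,42] (ℓ=3, odd), read p_5/q_5
k=0  a_k=21  p_k/q_k = 21/1
k=1  a_k=2  p_k/q_k = 43/2
…
k=3  a_k=42  p_k/q_k = 4537/212
k=4  a_k=2  p_k/q_k = 9181/429
k=5  a_k=2  p_k/q_k = 22899/1070
→ (22899, 1070).  Check: 22899²=524364201, 458·1070²=524364200, difference 1.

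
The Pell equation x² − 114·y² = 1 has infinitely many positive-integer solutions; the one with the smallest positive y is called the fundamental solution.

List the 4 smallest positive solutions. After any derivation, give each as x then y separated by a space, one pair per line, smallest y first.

√114 → a₀=10, period (1,2,10,2,1,20); ℓ=6 even so k=5
i=0: a=10 ⇒ p=10, q=1
i=1: a=1 ⇒ p=11, q=1
…
i=3: a=10 ⇒ p=331, q=31
i=4: a=2 ⇒ p=694, q=65
i=5: a=1 ⇒ p=1025, q=96
(x₁, y₁) = (1025, 96);  1025² − 114·96² = 1 ✓
n=2: (1025,96)∘(1025,96) = (1025·1025+114·96·96, 1025·96+96·1025) = (2101249,196800)
n=3: (2101249,196800)∘(1025,96) = (1025·2101249+114·96·196800, 1025·196800+96·2101249) = (4307559425,403439904)
n=4: (4307559425,403439904)∘(1025,96) = (1025·4307559425+114·96·403439904, 1025·403439904+96·4307559425) = (8830494720001,827051606400)

1025 96
2101249 196800
4307559425 403439904
8830494720001 827051606400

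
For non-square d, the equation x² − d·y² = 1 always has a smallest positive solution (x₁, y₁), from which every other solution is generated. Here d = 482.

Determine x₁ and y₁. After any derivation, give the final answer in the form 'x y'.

483 22

√482 = [21; 1,20,1,42, …], period ℓ=4 (even) → k=3
a_0=21:  p_0=21·1+0=21,  q_0=21·0+1=1
…
a_2=20:  p_2=20·22+21=461,  q_2=20·1+1=21
a_3=1:  p_3=1·461+22=483,  q_3=1·21+1=22
(x₁, y₁) = (483, 22);  483² − 482·22² = 1 ✓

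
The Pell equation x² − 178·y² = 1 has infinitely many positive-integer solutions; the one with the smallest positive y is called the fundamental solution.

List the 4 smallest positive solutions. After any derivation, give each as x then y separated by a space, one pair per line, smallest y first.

[13; 2,1,12,1,2,26] for √178; ℓ=6 ⇒ convergent index 5
step 0: (13, 1)  from 13·(1,0) + (0,1)
step 1: (27, 2)  from 2·(13,1) + (1,0)
step 2: (40, 3)  from 1·(27,2) + (13,1)
step 3: (507, 38)  from 12·(40,3) + (27,2)
step 4: (547, 41)  from 1·(507,38) + (40,3)
step 5: (1601, 120)  from 2·(547,41) + (507,38)
fundamental: x₁=1601, y₁=120  (since 2563201 − 178·14400 = 1)
k=2:  x_2 = 1601·1601+178·120·120 = 5126401,  y_2 = 1601·120+120·1601 = 384240
k=3:  x_3 = 1601·5126401+178·120·384240 = 16414734401,  y_3 = 1601·384240+120·5126401 = 1230336360
k=4:  x_4 = 1601·16414734401+178·120·1230336360 = 52559974425601,  y_4 = 1601·1230336360+120·16414734401 = 3939536640480

1601 120
5126401 384240
16414734401 1230336360
52559974425601 3939536640480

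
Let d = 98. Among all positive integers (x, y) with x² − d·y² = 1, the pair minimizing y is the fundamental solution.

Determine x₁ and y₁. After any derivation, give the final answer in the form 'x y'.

[9; 1,8,1,18] for √98; ℓ=4 ⇒ convergent index 3
i=0: a=9 ⇒ p=9, q=1
…
i=2: a=8 ⇒ p=89, q=9
i=3: a=1 ⇒ p=99, q=10
fundamental: x₁=99, y₁=10  (since 9801 − 98·100 = 1)

99 10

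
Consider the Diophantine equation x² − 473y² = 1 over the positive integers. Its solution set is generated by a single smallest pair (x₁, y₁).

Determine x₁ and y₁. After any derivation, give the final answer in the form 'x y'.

√473 = [21; 1,2,1,42, …], period ℓ=4 (even) → k=3
step 0: (21, 1)  from 21·(1,0) + (0,1)
…
step 2: (65, 3)  from 2·(22,1) + (21,1)
step 3: (87, 4)  from 1·(65,3) + (22,1)
→ (87, 4).  Check: 87²=7569, 473·4²=7568, difference 1.

87 4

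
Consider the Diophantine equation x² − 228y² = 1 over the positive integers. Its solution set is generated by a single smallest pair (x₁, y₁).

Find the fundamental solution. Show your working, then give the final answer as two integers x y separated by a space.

151 10

√228 → a₀=15, period (10,30); ℓ=2 even so k=1
a_0=15:  p_0=15·1+0=15,  q_0=15·0+1=1
a_1=10:  p_1=10·15+1=151,  q_1=10·1+0=10
→ (151, 10).  Check: 151²=22801, 228·10²=22800, difference 1.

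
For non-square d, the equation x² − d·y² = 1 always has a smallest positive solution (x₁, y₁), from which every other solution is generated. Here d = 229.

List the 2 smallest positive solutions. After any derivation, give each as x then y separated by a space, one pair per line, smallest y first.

d=229: √d = [15; 7,1,1,7,30] (ℓ=5, odd), read p_9/q_9
i=0: a=15 ⇒ p=15, q=1
…
i=3: a=1 ⇒ p=227, q=15
…
i=5: a=30 ⇒ p=51527, q=3405
…
i=7: a=1 ⇒ p=413926, q=27353
i=8: a=1 ⇒ p=776325, q=51301
i=9: a=7 ⇒ p=5848201, q=386460
fundamental: x₁=5848201, y₁=386460  (since 34201454936401 − 229·149351331600 = 1)
k=2:  x_2 = 5848201·5848201+229·386460·386460 = 68402909872801,  y_2 = 5848201·386460+386460·5848201 = 4520191516920

5848201 386460
68402909872801 4520191516920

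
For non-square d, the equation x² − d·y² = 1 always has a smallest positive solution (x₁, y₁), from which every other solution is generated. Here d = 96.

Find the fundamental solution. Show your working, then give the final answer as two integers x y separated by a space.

√96 → a₀=9, period (1,3,1,18); ℓ=4 even so k=3
a_0=9:  p_0=9·1+0=9,  q_0=9·0+1=1
a_1=1:  p_1=1·9+1=10,  q_1=1·1+0=1
a_2=3:  p_2=3·10+9=39,  q_2=3·1+1=4
a_3=1:  p_3=1·39+10=49,  q_3=1·4+1=5
→ (49, 5).  Check: 49²=2401, 96·5²=2400, difference 1.

49 5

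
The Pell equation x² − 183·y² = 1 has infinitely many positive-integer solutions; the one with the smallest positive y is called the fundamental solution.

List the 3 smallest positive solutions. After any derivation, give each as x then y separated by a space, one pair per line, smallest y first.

[13; 1,1,8,1,1,26] for √183; ℓ=6 ⇒ convergent index 5
a_0=13:  p_0=13·1+0=13,  q_0=13·0+1=1
a_1=1:  p_1=1·13+1=14,  q_1=1·1+0=1
a_2=1:  p_2=1·14+13=27,  q_2=1·1+1=2
…
a_4=1:  p_4=1·230+27=257,  q_4=1·17+2=19
a_5=1:  p_5=1·257+230=487,  q_5=1·19+17=36
fundamental: x₁=487, y₁=36  (since 237169 − 183·1296 = 1)
(x_2, y_2) = (487·487 + 183·36·36, 487·36 + 36·487) = (474337, 35064)
(x_3, y_3) = (487·474337 + 183·36·35064, 487·35064 + 36·474337) = (462003751, 34152300)

487 36
474337 35064
462003751 34152300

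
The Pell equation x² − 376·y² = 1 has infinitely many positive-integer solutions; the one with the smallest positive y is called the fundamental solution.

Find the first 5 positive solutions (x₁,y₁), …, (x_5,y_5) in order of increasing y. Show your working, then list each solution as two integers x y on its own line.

[19; 2,1,1,3,1,…,1,2,38] for √376; ℓ=16 ⇒ convergent index 15
i=0: a=19 ⇒ p=19, q=1
…
i=7: a=2 ⇒ p=2928, q=151
i=8: a=4 ⇒ p=12953, q=668
…
i=10: a=2 ⇒ p=70621, q=3642
i=11: a=1 ⇒ p=99455, q=5129
…
i=13: a=1 ⇒ p=468441, q=24158
i=14: a=1 ⇒ p=837427, q=43187
i=15: a=2 ⇒ p=2143295, q=110532
→ (2143295, 110532).  Check: 2143295²=4593713457025, 376·110532²=4593713457024, difference 1.
k=2:  x_2 = 2143295·2143295+376·110532·110532 = 9187426914049,  y_2 = 2143295·110532+110532·2143295 = 473805365880
k=3:  x_3 = 2143295·9187426914049+376·110532·473805365880 = 39382732335491159615,  y_3 = 2143295·473805365880+110532·9187426914049 = 2031009343327438668
k=4:  x_4 = 2143295·39382732335491159615+376·110532·2031009343327438668 = 168817626601983862467148801,  y_4 = 2143295·2031009343327438668+110532·39382732335491159615 = 8706104341013491514496240
k=5:  x_5 = 2143295·168817626601983862467148801+376·110532·8706104341013491514496240 = 723651950015758622280719887718975,  y_5 = 2143295·8706104341013491514496240+110532·168817626601983862467148801 = 37319499807142991581781109982932

2143295 110532
9187426914049 473805365880
39382732335491159615 2031009343327438668
168817626601983862467148801 8706104341013491514496240
723651950015758622280719887718975 37319499807142991581781109982932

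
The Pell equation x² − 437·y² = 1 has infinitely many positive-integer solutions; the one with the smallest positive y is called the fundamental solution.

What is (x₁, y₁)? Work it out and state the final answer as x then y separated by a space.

√437 = [20; 1,9,2,9,1,40, …], period ℓ=6 (even) → k=5
step 0: (20, 1)  from 20·(1,0) + (0,1)
…
step 2: (209, 10)  from 9·(21,1) + (20,1)
…
step 4: (4160, 199)  from 9·(439,21) + (209,10)
step 5: (4599, 220)  from 1·(4160,199) + (439,21)
→ (4599, 220).  Check: 4599²=21150801, 437·220²=21150800, difference 1.

4599 220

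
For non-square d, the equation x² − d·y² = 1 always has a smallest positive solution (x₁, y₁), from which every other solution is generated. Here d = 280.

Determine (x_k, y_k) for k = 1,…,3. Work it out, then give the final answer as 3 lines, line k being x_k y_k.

d=280: √d = [16; 1,2,1,2,1,32] (ℓ=6, even), read p_5/q_5
i=0: a=16 ⇒ p=16, q=1
…
i=4: a=2 ⇒ p=184, q=11
i=5: a=1 ⇒ p=251, q=15
fundamental: x₁=251, y₁=15  (since 63001 − 280·225 = 1)
(251+15√280)^2 = 126001 + 7530√280
(251+15√280)^3 = 63252251 + 3780045√280

251 15
126001 7530
63252251 3780045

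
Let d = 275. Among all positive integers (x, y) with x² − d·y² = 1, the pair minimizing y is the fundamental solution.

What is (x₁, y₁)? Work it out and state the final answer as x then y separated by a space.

199 12

√275 → a₀=16, period (1,1,2,1,1,32); ℓ=6 even so k=5
a_0=16:  p_0=16·1+0=16,  q_0=16·0+1=1
a_1=1:  p_1=1·16+1=17,  q_1=1·1+0=1
a_2=1:  p_2=1·17+16=33,  q_2=1·1+1=2
a_3=2:  p_3=2·33+17=83,  q_3=2·2+1=5
a_4=1:  p_4=1·83+33=116,  q_4=1·5+2=7
a_5=1:  p_5=1·116+83=199,  q_5=1·7+5=12
fundamental: x₁=199, y₁=12  (since 39601 − 275·144 = 1)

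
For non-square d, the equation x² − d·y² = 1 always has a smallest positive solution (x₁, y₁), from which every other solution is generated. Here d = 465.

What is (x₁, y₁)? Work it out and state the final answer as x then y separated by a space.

15871 736

√465 = [21; 1,1,3,2,2,2,3,1,1,42, …], period ℓ=10 (even) → k=9
i=0: a=21 ⇒ p=21, q=1
…
i=4: a=2 ⇒ p=345, q=16
i=5: a=2 ⇒ p=841, q=39
i=6: a=2 ⇒ p=2027, q=94
…
i=8: a=1 ⇒ p=8949, q=415
i=9: a=1 ⇒ p=15871, q=736
→ (15871, 736).  Check: 15871²=251888641, 465·736²=251888640, difference 1.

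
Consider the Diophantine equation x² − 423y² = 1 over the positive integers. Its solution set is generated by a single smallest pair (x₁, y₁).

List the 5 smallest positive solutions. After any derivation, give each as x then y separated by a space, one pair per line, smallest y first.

4607 224
42448897 2063936
391124132351 19017106080
3603817713033217 175223613357184
33205576016763929087 1614510354455987296

√423 = [20; 1,1,3,4,3,1,1,40, …], period ℓ=8 (even) → k=7
i=0: a=20 ⇒ p=20, q=1
i=1: a=1 ⇒ p=21, q=1
…
i=4: a=4 ⇒ p=617, q=30
i=5: a=3 ⇒ p=1995, q=97
i=6: a=1 ⇒ p=2612, q=127
i=7: a=1 ⇒ p=4607, q=224
(x₁, y₁) = (4607, 224);  4607² − 423·224² = 1 ✓
n=2: (4607,224)∘(4607,224) = (4607·4607+423·224·224, 4607·224+224·4607) = (42448897,2063936)
n=3: (42448897,2063936)∘(4607,224) = (4607·42448897+423·224·2063936, 4607·2063936+224·42448897) = (391124132351,19017106080)
n=4: (391124132351,19017106080)∘(4607,224) = (4607·391124132351+423·224·19017106080, 4607·19017106080+224·391124132351) = (3603817713033217,175223613357184)
n=5: (3603817713033217,175223613357184)∘(4607,224) = (4607·3603817713033217+423·224·175223613357184, 4607·175223613357184+224·3603817713033217) = (33205576016763929087,1614510354455987296)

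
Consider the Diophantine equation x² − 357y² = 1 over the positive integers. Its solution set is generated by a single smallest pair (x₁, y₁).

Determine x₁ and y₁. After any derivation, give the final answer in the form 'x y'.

3401 180

[18; 1,8,2,8,1,36] for √357; ℓ=6 ⇒ convergent index 5
a_0=18:  p_0=18·1+0=18,  q_0=18·0+1=1
…
a_3=2:  p_3=2·170+19=359,  q_3=2·9+1=19
a_4=8:  p_4=8·359+170=3042,  q_4=8·19+9=161
a_5=1:  p_5=1·3042+359=3401,  q_5=1·161+19=180
→ (3401, 180).  Check: 3401²=11566801, 357·180²=11566800, difference 1.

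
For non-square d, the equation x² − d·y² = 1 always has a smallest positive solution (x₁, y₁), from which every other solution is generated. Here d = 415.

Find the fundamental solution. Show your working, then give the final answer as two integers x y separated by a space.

18412804 903849

d=415: √d = [20; 2,1,2,4,6,…,1,2,40] (ℓ=16, even), read p_15/q_15
step 0: (20, 1)  from 20·(1,0) + (0,1)
…
step 4: (713, 35)  from 4·(163,8) + (61,3)
step 5: (4441, 218)  from 6·(713,35) + (163,8)
…
step 7: (9595, 471)  from 1·(5154,253) + (4441,218)
…
step 10: (77473, 3803)  from 1·(43534,2137) + (33939,1666)
…
step 13: (4730294, 232201)  from 2·(2110961,103623) + (508372,24955)
step 14: (6841255, 335824)  from 1·(4730294,232201) + (2110961,103623)
step 15: (18412804, 903849)  from 2·(6841255,335824) + (4730294,232201)
(x₁, y₁) = (18412804, 903849);  18412804² − 415·903849² = 1 ✓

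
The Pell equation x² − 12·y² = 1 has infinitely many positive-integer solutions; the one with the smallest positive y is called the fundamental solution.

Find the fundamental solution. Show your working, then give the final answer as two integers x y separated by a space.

7 2

[3; 2,6] for √12; ℓ=2 ⇒ convergent index 1
k=0  a_k=3  p_k/q_k = 3/1
k=1  a_k=2  p_k/q_k = 7/2
(x₁, y₁) = (7, 2);  7² − 12·2² = 1 ✓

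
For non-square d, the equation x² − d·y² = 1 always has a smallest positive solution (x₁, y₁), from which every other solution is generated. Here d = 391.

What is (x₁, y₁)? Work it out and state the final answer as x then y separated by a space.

7338680 371133

√391 → a₀=19, period (1,3,2,2,1,…,3,1,38); ℓ=16 even so k=15
step 0: (19, 1)  from 19·(1,0) + (0,1)
step 1: (20, 1)  from 1·(19,1) + (1,0)
…
step 3: (178, 9)  from 2·(79,4) + (20,1)
step 4: (435, 22)  from 2·(178,9) + (79,4)
…
step 8: (52519, 2656)  from 19·(2709,137) + (1048,53)
step 9: (107747, 5449)  from 2·(52519,2656) + (2709,137)
…
step 11: (268013, 13554)  from 1·(160266,8105) + (107747,5449)
…
step 13: (1660597, 83980)  from 2·(696292,35213) + (268013,13554)
step 14: (5678083, 287153)  from 3·(1660597,83980) + (696292,35213)
step 15: (7338680, 371133)  from 1·(5678083,287153) + (1660597,83980)
(x₁, y₁) = (7338680, 371133);  7338680² − 391·371133² = 1 ✓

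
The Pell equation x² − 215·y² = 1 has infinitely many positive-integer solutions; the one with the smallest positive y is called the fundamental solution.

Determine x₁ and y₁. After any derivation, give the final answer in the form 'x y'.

44 3

√215 → a₀=14, period (1,1,1,28); ℓ=4 even so k=3
k=0  a_k=14  p_k/q_k = 14/1
…
k=2  a_k=1  p_k/q_k = 29/2
k=3  a_k=1  p_k/q_k = 44/3
→ (44, 3).  Check: 44²=1936, 215·3²=1935, difference 1.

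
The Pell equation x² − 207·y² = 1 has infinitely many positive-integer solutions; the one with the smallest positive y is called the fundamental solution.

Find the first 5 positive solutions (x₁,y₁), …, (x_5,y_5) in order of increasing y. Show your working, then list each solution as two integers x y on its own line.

1151 80
2649601 184160
6099380351 423936240
14040770918401 975901040320
32321848554778751 2246523770880400

d=207: √d = [14; 2,1,1,2,1,1,2,28] (ℓ=8, even), read p_7/q_7
i=0: a=14 ⇒ p=14, q=1
…
i=2: a=1 ⇒ p=43, q=3
…
i=6: a=1 ⇒ p=446, q=31
i=7: a=2 ⇒ p=1151, q=80
→ (1151, 80).  Check: 1151²=1324801, 207·80²=1324800, difference 1.
(1151+80√207)^2 = 2649601 + 184160√207
(1151+80√207)^3 = 6099380351 + 423936240√207
(1151+80√207)^4 = 14040770918401 + 975901040320√207
(1151+80√207)^5 = 32321848554778751 + 2246523770880400√207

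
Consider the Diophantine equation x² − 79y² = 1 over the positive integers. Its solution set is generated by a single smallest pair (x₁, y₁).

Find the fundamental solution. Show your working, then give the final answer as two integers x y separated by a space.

80 9

√79 → a₀=8, period (1,7,1,16); ℓ=4 even so k=3
a_0=8:  p_0=8·1+0=8,  q_0=8·0+1=1
a_1=1:  p_1=1·8+1=9,  q_1=1·1+0=1
a_2=7:  p_2=7·9+8=71,  q_2=7·1+1=8
a_3=1:  p_3=1·71+9=80,  q_3=1·8+1=9
→ (80, 9).  Check: 80²=6400, 79·9²=6399, difference 1.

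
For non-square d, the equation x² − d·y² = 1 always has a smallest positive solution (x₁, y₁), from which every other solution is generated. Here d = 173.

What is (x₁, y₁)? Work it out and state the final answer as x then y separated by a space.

[13; 6,1,1,6,26] for √173; ℓ=5 ⇒ convergent index 9
i=0: a=13 ⇒ p=13, q=1
i=1: a=6 ⇒ p=79, q=6
i=2: a=1 ⇒ p=92, q=7
i=3: a=1 ⇒ p=171, q=13
i=4: a=6 ⇒ p=1118, q=85
i=5: a=26 ⇒ p=29239, q=2223
i=6: a=6 ⇒ p=176552, q=13423
i=7: a=1 ⇒ p=205791, q=15646
i=8: a=1 ⇒ p=382343, q=29069
i=9: a=6 ⇒ p=2499849, q=190060
(x₁, y₁) = (2499849, 190060);  2499849² − 173·190060² = 1 ✓

2499849 190060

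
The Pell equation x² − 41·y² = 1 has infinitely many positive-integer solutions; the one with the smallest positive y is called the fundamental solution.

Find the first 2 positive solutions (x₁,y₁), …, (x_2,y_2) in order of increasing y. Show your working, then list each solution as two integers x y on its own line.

2049 320
8396801 1311360

d=41: √d = [6; 2,2,12] (ℓ=3, odd), read p_5/q_5
step 0: (6, 1)  from 6·(1,0) + (0,1)
…
step 4: (826, 129)  from 2·(397,62) + (32,5)
step 5: (2049, 320)  from 2·(826,129) + (397,62)
→ (2049, 320).  Check: 2049²=4198401, 41·320²=4198400, difference 1.
n=2: (2049,320)∘(2049,320) = (2049·2049+41·320·320, 2049·320+320·2049) = (8396801,1311360)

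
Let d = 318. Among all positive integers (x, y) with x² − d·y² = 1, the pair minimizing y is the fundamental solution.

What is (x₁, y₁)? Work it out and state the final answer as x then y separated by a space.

107 6

√318 → a₀=17, period (1,4,1,34); ℓ=4 even so k=3
step 0: (17, 1)  from 17·(1,0) + (0,1)
step 1: (18, 1)  from 1·(17,1) + (1,0)
step 2: (89, 5)  from 4·(18,1) + (17,1)
step 3: (107, 6)  from 1·(89,5) + (18,1)
(x₁, y₁) = (107, 6);  107² − 318·6² = 1 ✓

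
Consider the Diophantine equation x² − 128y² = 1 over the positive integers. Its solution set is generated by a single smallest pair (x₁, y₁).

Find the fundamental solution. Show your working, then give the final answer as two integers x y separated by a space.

√128 = [11; 3,5,3,22, …], period ℓ=4 (even) → k=3
a_0=11:  p_0=11·1+0=11,  q_0=11·0+1=1
a_1=3:  p_1=3·11+1=34,  q_1=3·1+0=3
a_2=5:  p_2=5·34+11=181,  q_2=5·3+1=16
a_3=3:  p_3=3·181+34=577,  q_3=3·16+3=51
(x₁, y₁) = (577, 51);  577² − 128·51² = 1 ✓

577 51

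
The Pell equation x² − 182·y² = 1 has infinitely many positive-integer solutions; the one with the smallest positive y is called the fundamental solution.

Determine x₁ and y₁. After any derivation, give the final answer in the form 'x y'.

27 2

√182 → a₀=13, period (2,26); ℓ=2 even so k=1
k=0  a_k=13  p_k/q_k = 13/1
k=1  a_k=2  p_k/q_k = 27/2
(x₁, y₁) = (27, 2);  27² − 182·2² = 1 ✓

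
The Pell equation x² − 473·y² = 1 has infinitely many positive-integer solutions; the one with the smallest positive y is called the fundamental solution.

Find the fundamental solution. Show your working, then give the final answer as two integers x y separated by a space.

87 4

d=473: √d = [21; 1,2,1,42] (ℓ=4, even), read p_3/q_3
step 0: (21, 1)  from 21·(1,0) + (0,1)
…
step 2: (65, 3)  from 2·(22,1) + (21,1)
step 3: (87, 4)  from 1·(65,3) + (22,1)
fundamental: x₁=87, y₁=4  (since 7569 − 473·16 = 1)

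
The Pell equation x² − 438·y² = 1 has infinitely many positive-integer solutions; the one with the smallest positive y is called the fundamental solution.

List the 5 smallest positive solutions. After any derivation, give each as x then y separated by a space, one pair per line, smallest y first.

√438 → a₀=20, period (1,12,1,40); ℓ=4 even so k=3
i=0: a=20 ⇒ p=20, q=1
i=1: a=1 ⇒ p=21, q=1
i=2: a=12 ⇒ p=272, q=13
i=3: a=1 ⇒ p=293, q=14
(x₁, y₁) = (293, 14);  293² − 438·14² = 1 ✓
n=2: (293,14)∘(293,14) = (293·293+438·14·14, 293·14+14·293) = (171697,8204)
n=3: (171697,8204)∘(293,14) = (293·171697+438·14·8204, 293·8204+14·171697) = (100614149,4807530)
n=4: (100614149,4807530)∘(293,14) = (293·100614149+438·14·4807530, 293·4807530+14·100614149) = (58959719617,2817204376)
n=5: (58959719617,2817204376)∘(293,14) = (293·58959719617+438·14·2817204376, 293·2817204376+14·58959719617) = (34550295081413,1650876956806)

293 14
171697 8204
100614149 4807530
58959719617 2817204376
34550295081413 1650876956806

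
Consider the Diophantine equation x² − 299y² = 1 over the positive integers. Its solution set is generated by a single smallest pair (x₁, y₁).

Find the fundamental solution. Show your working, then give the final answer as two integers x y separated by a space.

415 24

[17; 3,2,3,34] for √299; ℓ=4 ⇒ convergent index 3
a_0=17:  p_0=17·1+0=17,  q_0=17·0+1=1
…
a_2=2:  p_2=2·52+17=121,  q_2=2·3+1=7
a_3=3:  p_3=3·121+52=415,  q_3=3·7+3=24
fundamental: x₁=415, y₁=24  (since 172225 − 299·576 = 1)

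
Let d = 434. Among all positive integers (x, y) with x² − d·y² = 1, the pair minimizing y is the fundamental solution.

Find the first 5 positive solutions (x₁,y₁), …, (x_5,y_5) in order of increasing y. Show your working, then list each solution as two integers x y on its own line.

√434 = [20; 1,4,1,40, …], period ℓ=4 (even) → k=3
step 0: (20, 1)  from 20·(1,0) + (0,1)
…
step 2: (104, 5)  from 4·(21,1) + (20,1)
step 3: (125, 6)  from 1·(104,5) + (21,1)
fundamental: x₁=125, y₁=6  (since 15625 − 434·36 = 1)
(125+6√434)^2 = 31249 + 1500√434
(125+6√434)^3 = 7812125 + 374994√434
(125+6√434)^4 = 1953000001 + 93747000√434
(125+6√434)^5 = 488242188125 + 23436375006√434

125 6
31249 1500
7812125 374994
1953000001 93747000
488242188125 23436375006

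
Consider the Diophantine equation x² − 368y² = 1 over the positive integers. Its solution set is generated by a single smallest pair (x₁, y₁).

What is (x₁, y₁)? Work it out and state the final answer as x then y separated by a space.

√368 = [19; 5,2,5,38, …], period ℓ=4 (even) → k=3
i=0: a=19 ⇒ p=19, q=1
…
i=2: a=2 ⇒ p=211, q=11
i=3: a=5 ⇒ p=1151, q=60
→ (1151, 60).  Check: 1151²=1324801, 368·60²=1324800, difference 1.

1151 60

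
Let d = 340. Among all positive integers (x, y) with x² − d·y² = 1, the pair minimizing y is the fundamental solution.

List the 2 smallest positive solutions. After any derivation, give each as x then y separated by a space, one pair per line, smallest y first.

285769 15498
163327842721 8857695924

[18; 2,3,1,1,1,…,3,2,36] for √340; ℓ=14 ⇒ convergent index 13
k=0  a_k=18  p_k/q_k = 18/1
k=1  a_k=2  p_k/q_k = 37/2
k=2  a_k=3  p_k/q_k = 129/7
k=3  a_k=1  p_k/q_k = 166/9
k=4  a_k=1  p_k/q_k = 295/16
k=5  a_k=1  p_k/q_k = 461/25
k=6  a_k=1  p_k/q_k = 756/41
k=7  a_k=8  p_k/q_k = 6509/353
k=8  a_k=1  p_k/q_k = 7265/394
k=9  a_k=1  p_k/q_k = 13774/747
k=10  a_k=1  p_k/q_k = 21039/1141
…
k=12  a_k=3  p_k/q_k = 125478/6805
k=13  a_k=2  p_k/q_k = 285769/15498
(x₁, y₁) = (285769, 15498);  285769² − 340·15498² = 1 ✓
(285769+15498√340)^2 = 163327842721 + 8857695924√340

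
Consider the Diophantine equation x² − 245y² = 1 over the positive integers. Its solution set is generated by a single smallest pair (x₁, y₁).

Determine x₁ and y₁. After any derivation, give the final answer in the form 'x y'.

√245 = [15; 1,1,1,7,6,7,1,1,1,30, …], period ℓ=10 (even) → k=9
a_0=15:  p_0=15·1+0=15,  q_0=15·0+1=1
…
a_4=7:  p_4=7·47+31=360,  q_4=7·3+2=23
…
a_6=7:  p_6=7·2207+360=15809,  q_6=7·141+23=1010
a_7=1:  p_7=1·15809+2207=18016,  q_7=1·1010+141=1151
a_8=1:  p_8=1·18016+15809=33825,  q_8=1·1151+1010=2161
a_9=1:  p_9=1·33825+18016=51841,  q_9=1·2161+1151=3312
(x₁, y₁) = (51841, 3312);  51841² − 245·3312² = 1 ✓

51841 3312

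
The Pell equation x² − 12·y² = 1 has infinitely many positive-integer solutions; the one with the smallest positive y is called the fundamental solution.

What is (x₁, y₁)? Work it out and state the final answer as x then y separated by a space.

7 2

d=12: √d = [3; 2,6] (ℓ=2, even), read p_1/q_1
step 0: (3, 1)  from 3·(1,0) + (0,1)
step 1: (7, 2)  from 2·(3,1) + (1,0)
→ (7, 2).  Check: 7²=49, 12·2²=48, difference 1.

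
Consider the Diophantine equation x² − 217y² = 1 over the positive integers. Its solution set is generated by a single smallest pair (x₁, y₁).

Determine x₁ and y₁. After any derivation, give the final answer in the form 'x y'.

√217 → a₀=14, period (1,2,1,2,1,…,2,1,28); ℓ=16 even so k=15
step 0: (14, 1)  from 14·(1,0) + (0,1)
…
step 5: (221, 15)  from 1·(162,11) + (59,4)
…
step 7: (3668, 249)  from 9·(383,26) + (221,15)
…
step 10: (154218, 10469)  from 1·(139163,9447) + (15055,1022)
…
step 13: (1034361, 70217)  from 1·(740980,50301) + (293381,19916)
step 14: (2809702, 190735)  from 2·(1034361,70217) + (740980,50301)
step 15: (3844063, 260952)  from 1·(2809702,190735) + (1034361,70217)
fundamental: x₁=3844063, y₁=260952  (since 14776820347969 − 217·68095946304 = 1)

3844063 260952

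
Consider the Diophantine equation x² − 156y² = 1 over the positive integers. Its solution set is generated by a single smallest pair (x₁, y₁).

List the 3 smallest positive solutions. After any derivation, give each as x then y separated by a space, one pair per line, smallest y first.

√156 → a₀=12, period (2,24); ℓ=2 even so k=1
i=0: a=12 ⇒ p=12, q=1
i=1: a=2 ⇒ p=25, q=2
→ (25, 2).  Check: 25²=625, 156·2²=624, difference 1.
n=2: (25,2)∘(25,2) = (25·25+156·2·2, 25·2+2·25) = (1249,100)
n=3: (1249,100)∘(25,2) = (25·1249+156·2·100, 25·100+2·1249) = (62425,4998)

25 2
1249 100
62425 4998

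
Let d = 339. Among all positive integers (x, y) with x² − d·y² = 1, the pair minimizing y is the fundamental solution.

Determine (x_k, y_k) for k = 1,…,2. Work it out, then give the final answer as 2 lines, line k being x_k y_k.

√339 → a₀=18, period (2,2,2,1,17,1,2,2,2,36); ℓ=10 even so k=9
k=0  a_k=18  p_k/q_k = 18/1
…
k=2  a_k=2  p_k/q_k = 92/5
k=3  a_k=2  p_k/q_k = 221/12
…
k=5  a_k=17  p_k/q_k = 5542/301
k=6  a_k=1  p_k/q_k = 5855/318
k=7  a_k=2  p_k/q_k = 17252/937
k=8  a_k=2  p_k/q_k = 40359/2192
k=9  a_k=2  p_k/q_k = 97970/5321
fundamental: x₁=97970, y₁=5321  (since 9598120900 − 339·28313041 = 1)
k=2:  x_2 = 97970·97970+339·5321·5321 = 19196241799,  y_2 = 97970·5321+5321·97970 = 1042596740

97970 5321
19196241799 1042596740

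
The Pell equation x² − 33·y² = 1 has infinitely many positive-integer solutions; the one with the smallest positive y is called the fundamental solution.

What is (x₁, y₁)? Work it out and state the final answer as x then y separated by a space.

23 4

d=33: √d = [5; 1,2,1,10] (ℓ=4, even), read p_3/q_3
k=0  a_k=5  p_k/q_k = 5/1
k=1  a_k=1  p_k/q_k = 6/1
k=2  a_k=2  p_k/q_k = 17/3
k=3  a_k=1  p_k/q_k = 23/4
(x₁, y₁) = (23, 4);  23² − 33·4² = 1 ✓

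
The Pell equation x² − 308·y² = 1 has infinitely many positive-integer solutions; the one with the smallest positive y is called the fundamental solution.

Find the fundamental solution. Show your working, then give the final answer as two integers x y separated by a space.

d=308: √d = [17; 1,1,4,1,1,34] (ℓ=6, even), read p_5/q_5
k=0  a_k=17  p_k/q_k = 17/1
…
k=2  a_k=1  p_k/q_k = 35/2
k=3  a_k=4  p_k/q_k = 158/9
k=4  a_k=1  p_k/q_k = 193/11
k=5  a_k=1  p_k/q_k = 351/20
→ (351, 20).  Check: 351²=123201, 308·20²=123200, difference 1.

351 20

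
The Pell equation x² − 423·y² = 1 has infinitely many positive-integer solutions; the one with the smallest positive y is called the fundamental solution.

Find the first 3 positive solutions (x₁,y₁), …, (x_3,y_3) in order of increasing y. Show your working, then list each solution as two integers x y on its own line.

[20; 1,1,3,4,3,1,1,40] for √423; ℓ=8 ⇒ convergent index 7
k=0  a_k=20  p_k/q_k = 20/1
k=1  a_k=1  p_k/q_k = 21/1
k=2  a_k=1  p_k/q_k = 41/2
k=3  a_k=3  p_k/q_k = 144/7
k=4  a_k=4  p_k/q_k = 617/30
k=5  a_k=3  p_k/q_k = 1995/97
k=6  a_k=1  p_k/q_k = 2612/127
k=7  a_k=1  p_k/q_k = 4607/224
(x₁, y₁) = (4607, 224);  4607² − 423·224² = 1 ✓
(4607+224√423)^2 = 42448897 + 2063936√423
(4607+224√423)^3 = 391124132351 + 19017106080√423

4607 224
42448897 2063936
391124132351 19017106080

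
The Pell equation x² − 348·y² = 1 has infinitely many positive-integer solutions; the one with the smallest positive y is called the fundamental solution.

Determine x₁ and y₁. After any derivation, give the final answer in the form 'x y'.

√348 → a₀=18, period (1,1,1,8,1,1,1,36); ℓ=8 even so k=7
a_0=18:  p_0=18·1+0=18,  q_0=18·0+1=1
a_1=1:  p_1=1·18+1=19,  q_1=1·1+0=1
…
a_3=1:  p_3=1·37+19=56,  q_3=1·2+1=3
…
a_5=1:  p_5=1·485+56=541,  q_5=1·26+3=29
a_6=1:  p_6=1·541+485=1026,  q_6=1·29+26=55
a_7=1:  p_7=1·1026+541=1567,  q_7=1·55+29=84
→ (1567, 84).  Check: 1567²=2455489, 348·84²=2455488, difference 1.

1567 84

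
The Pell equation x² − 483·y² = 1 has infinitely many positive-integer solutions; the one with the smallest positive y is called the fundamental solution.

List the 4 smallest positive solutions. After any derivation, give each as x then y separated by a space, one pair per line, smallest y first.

√483 → a₀=21, period (1,42); ℓ=2 even so k=1
a_0=21:  p_0=21·1+0=21,  q_0=21·0+1=1
a_1=1:  p_1=1·21+1=22,  q_1=1·1+0=1
(x₁, y₁) = (22, 1);  22² − 483·1² = 1 ✓
(x_2, y_2) = (22·22 + 483·1·1, 22·1 + 1·22) = (967, 44)
(x_3, y_3) = (22·967 + 483·1·44, 22·44 + 1·967) = (42526, 1935)
(x_4, y_4) = (22·42526 + 483·1·1935, 22·1935 + 1·42526) = (1870177, 85096)

22 1
967 44
42526 1935
1870177 85096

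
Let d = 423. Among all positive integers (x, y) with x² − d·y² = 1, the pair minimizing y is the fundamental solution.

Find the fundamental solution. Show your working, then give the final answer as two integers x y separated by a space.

4607 224

[20; 1,1,3,4,3,1,1,40] for √423; ℓ=8 ⇒ convergent index 7
step 0: (20, 1)  from 20·(1,0) + (0,1)
…
step 2: (41, 2)  from 1·(21,1) + (20,1)
step 3: (144, 7)  from 3·(41,2) + (21,1)
…
step 6: (2612, 127)  from 1·(1995,97) + (617,30)
step 7: (4607, 224)  from 1·(2612,127) + (1995,97)
→ (4607, 224).  Check: 4607²=21224449, 423·224²=21224448, difference 1.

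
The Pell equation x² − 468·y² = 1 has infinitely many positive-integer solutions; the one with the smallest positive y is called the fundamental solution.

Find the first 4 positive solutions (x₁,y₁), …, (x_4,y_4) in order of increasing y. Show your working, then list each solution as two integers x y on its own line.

d=468: √d = [21; 1,1,1,2,1,1,1,42] (ℓ=8, even), read p_7/q_7
a_0=21:  p_0=21·1+0=21,  q_0=21·0+1=1
a_1=1:  p_1=1·21+1=22,  q_1=1·1+0=1
a_2=1:  p_2=1·22+21=43,  q_2=1·1+1=2
…
a_4=2:  p_4=2·65+43=173,  q_4=2·3+2=8
a_5=1:  p_5=1·173+65=238,  q_5=1·8+3=11
a_6=1:  p_6=1·238+173=411,  q_6=1·11+8=19
a_7=1:  p_7=1·411+238=649,  q_7=1·19+11=30
→ (649, 30).  Check: 649²=421201, 468·30²=421200, difference 1.
k=2:  x_2 = 649·649+468·30·30 = 842401,  y_2 = 649·30+30·649 = 38940
k=3:  x_3 = 649·842401+468·30·38940 = 1093435849,  y_3 = 649·38940+30·842401 = 50544090
k=4:  x_4 = 649·1093435849+468·30·50544090 = 1419278889601,  y_4 = 649·50544090+30·1093435849 = 65606189880

649 30
842401 38940
1093435849 50544090
1419278889601 65606189880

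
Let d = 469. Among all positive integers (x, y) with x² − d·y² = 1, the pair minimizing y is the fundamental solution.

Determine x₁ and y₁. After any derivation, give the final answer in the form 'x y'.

137215 6336

√469 = [21; 1,1,1,10,6,10,1,1,1,42, …], period ℓ=10 (even) → k=9
step 0: (21, 1)  from 21·(1,0) + (0,1)
…
step 2: (43, 2)  from 1·(22,1) + (21,1)
…
step 4: (693, 32)  from 10·(65,3) + (43,2)
step 5: (4223, 195)  from 6·(693,32) + (65,3)
…
step 8: (90069, 4159)  from 1·(47146,2177) + (42923,1982)
step 9: (137215, 6336)  from 1·(90069,4159) + (47146,2177)
(x₁, y₁) = (137215, 6336);  137215² − 469·6336² = 1 ✓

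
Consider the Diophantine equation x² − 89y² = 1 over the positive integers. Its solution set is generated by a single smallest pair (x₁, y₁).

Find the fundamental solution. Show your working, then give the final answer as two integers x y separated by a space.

500001 53000

√89 → a₀=9, period (2,3,3,2,18); ℓ=5 odd so k=9
i=0: a=9 ⇒ p=9, q=1
…
i=7: a=3 ⇒ p=66019, q=6998
i=8: a=3 ⇒ p=216991, q=23001
i=9: a=2 ⇒ p=500001, q=53000
fundamental: x₁=500001, y₁=53000  (since 250001000001 − 89·2809000000 = 1)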